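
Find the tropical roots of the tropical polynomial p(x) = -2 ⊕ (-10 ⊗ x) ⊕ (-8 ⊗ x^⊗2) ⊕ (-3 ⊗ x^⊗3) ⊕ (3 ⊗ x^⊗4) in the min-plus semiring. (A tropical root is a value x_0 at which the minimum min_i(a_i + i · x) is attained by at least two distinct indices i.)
Roots: {-6, -5, -2, 8}

Each tropical root is a break point of the lower envelope of the lines y = a_i + i · x (there are 5 lines, with slopes 0, 1, ..., 4). Only the lines that attain the minimum somewhere contribute to roots; other lines are dominated. Here the surviving (envelope) indices are i = 4, i = 3, i = 2, i = 1, i = 0.
Intersections between consecutive envelope lines give the roots: for adjacent envelope indices i < j the intersection is x = (a_i − a_j) / (j − i). Reading off the sorted break points: {-6, -5, -2, 8}.
Verification: at each break x_0, at least two indices attain the minimum of min_i(a_i + i · x_0).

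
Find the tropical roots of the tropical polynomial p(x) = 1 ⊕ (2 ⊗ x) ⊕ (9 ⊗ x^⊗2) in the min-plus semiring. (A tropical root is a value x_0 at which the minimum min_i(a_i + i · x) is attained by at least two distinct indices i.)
Roots: {-7, -1}

Each tropical root is a break point of the lower envelope of the lines y = a_i + i · x (there are 3 lines, with slopes 0, 1, ..., 2). Only the lines that attain the minimum somewhere contribute to roots; other lines are dominated. Here the surviving (envelope) indices are i = 2, i = 1, i = 0.
Intersections between consecutive envelope lines give the roots: for adjacent envelope indices i < j the intersection is x = (a_i − a_j) / (j − i). Reading off the sorted break points: {-7, -1}.
Verification: at each break x_0, at least two indices attain the minimum of min_i(a_i + i · x_0).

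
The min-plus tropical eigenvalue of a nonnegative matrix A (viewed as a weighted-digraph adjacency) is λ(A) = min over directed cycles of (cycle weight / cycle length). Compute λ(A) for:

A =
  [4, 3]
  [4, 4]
λ(A) = 7/2

Enumerate directed cycles and compute their means (weight / length). Sample:
  cycle 0 → 0: weight = 4, length = 1, mean = 4/1 ≈ 4.000
  cycle 1 → 1: weight = 4, length = 1, mean = 4/1 ≈ 4.000
  cycle 0 → 1 → 0: weight = 7, length = 2, mean = 7/2 ≈ 3.500
  cycle 1 → 0 → 1: weight = 7, length = 2, mean = 7/2 ≈ 3.500
Minimum mean = 3.500, attained e.g. along the cycle 0 → 1 → 0 with weight 7 and length 2. So λ(A) = 7/2 = 7/2.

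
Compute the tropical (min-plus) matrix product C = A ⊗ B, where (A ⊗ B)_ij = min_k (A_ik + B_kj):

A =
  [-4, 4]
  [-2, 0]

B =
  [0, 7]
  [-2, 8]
A ⊗ B =
  [-4, 3]
  [-2, 5]

Apply the min-plus product entry-by-entry:
  C[0][0] = min over k of (A[0][0] + B[0][0] = -4 + 0 = -4, A[0][1] + B[1][0] = 4 + -2 = 2) = -4 (attained at k = 0)
  C[0][1] = min over k of (A[0][0] + B[0][1] = -4 + 7 = 3, A[0][1] + B[1][1] = 4 + 8 = 12) = 3 (attained at k = 0)
  C[1][0] = min over k of (A[1][0] + B[0][0] = -2 + 0 = -2, A[1][1] + B[1][0] = 0 + -2 = -2) = -2 (attained at k = 0)
  C[1][1] = min over k of (A[1][0] + B[0][1] = -2 + 7 = 5, A[1][1] + B[1][1] = 0 + 8 = 8) = 5 (attained at k = 0)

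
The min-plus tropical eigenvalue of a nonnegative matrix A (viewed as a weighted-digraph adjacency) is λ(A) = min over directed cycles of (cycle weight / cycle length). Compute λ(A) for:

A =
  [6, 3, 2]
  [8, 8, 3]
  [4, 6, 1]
λ(A) = 1

Enumerate directed cycles and compute their means (weight / length). Sample:
  cycle 0 → 0: weight = 6, length = 1, mean = 6/1 ≈ 6.000
  cycle 1 → 1: weight = 8, length = 1, mean = 8/1 ≈ 8.000
  cycle 2 → 2: weight = 1, length = 1, mean = 1/1 ≈ 1.000
  cycle 0 → 1 → 0: weight = 11, length = 2, mean = 11/2 ≈ 5.500
  cycle 0 → 2 → 0: weight = 6, length = 2, mean = 6/2 ≈ 3.000
  cycle 1 → 0 → 1: weight = 11, length = 2, mean = 11/2 ≈ 5.500
Minimum mean = 1.000, attained e.g. along the cycle 2 → 2 with weight 1 and length 1. So λ(A) = 1/1 = 1.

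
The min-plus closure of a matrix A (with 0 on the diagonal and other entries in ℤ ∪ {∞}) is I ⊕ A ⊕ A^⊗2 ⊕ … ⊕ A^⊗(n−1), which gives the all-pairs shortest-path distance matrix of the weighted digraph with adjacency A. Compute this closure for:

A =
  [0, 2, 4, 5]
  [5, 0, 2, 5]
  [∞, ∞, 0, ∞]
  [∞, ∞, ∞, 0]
Closure =
  [0, 2, 4, 5]
  [5, 0, 2, 5]
  [∞, ∞, 0, ∞]
  [∞, ∞, ∞, 0]

This is the Floyd-Warshall all-pairs shortest-path computation. For each intermediate vertex k = 0, 1, …, 3, update dist[i][j] ← min(dist[i][j], dist[i][k] + dist[k][j]). The final matrix gives, for each (i, j), the minimum total weight of any directed path from i to j (possibly empty when i = j).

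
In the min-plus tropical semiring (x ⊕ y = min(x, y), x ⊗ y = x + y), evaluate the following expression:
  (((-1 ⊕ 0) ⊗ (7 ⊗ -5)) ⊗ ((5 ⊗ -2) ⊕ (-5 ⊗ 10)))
(((-1 ⊕ 0) ⊗ (7 ⊗ -5)) ⊗ ((5 ⊗ -2) ⊕ (-5 ⊗ 10))) = 4

Expand innermost to outermost. Recall ⊕ takes the minimum of its arguments and ⊗ takes their sum. Working out the expression (((-1 ⊕ 0) ⊗ (7 ⊗ -5)) ⊗ ((5 ⊗ -2) ⊕ (-5 ⊗ 10))) gives 4.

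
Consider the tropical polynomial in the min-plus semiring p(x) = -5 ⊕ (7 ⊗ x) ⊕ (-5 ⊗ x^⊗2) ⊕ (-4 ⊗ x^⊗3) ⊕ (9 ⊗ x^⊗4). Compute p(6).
p(6) = -5

A tropical monomial a ⊗ x^⊗i evaluates to a + i · x. Evaluating each term at x = 6:
  Term 0 contributes -5 + 0 · 6 = -5
  Term 1 contributes 7 + 1 · 6 = 13
  Term 2 contributes -5 + 2 · 6 = 7
  Term 3 contributes -4 + 3 · 6 = 14
  Term 4 contributes 9 + 4 · 6 = 33
p(6) = ⊕ of these = min[-5, 13, 7, 14, 33] = -5.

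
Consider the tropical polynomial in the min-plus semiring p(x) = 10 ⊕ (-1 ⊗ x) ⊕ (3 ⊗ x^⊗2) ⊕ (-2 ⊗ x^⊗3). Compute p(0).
p(0) = -2

A tropical monomial a ⊗ x^⊗i evaluates to a + i · x. Evaluating each term at x = 0:
  Term 0 contributes 10 + 0 · 0 = 10
  Term 1 contributes -1 + 1 · 0 = -1
  Term 2 contributes 3 + 2 · 0 = 3
  Term 3 contributes -2 + 3 · 0 = -2
p(0) = ⊕ of these = min[10, -1, 3, -2] = -2.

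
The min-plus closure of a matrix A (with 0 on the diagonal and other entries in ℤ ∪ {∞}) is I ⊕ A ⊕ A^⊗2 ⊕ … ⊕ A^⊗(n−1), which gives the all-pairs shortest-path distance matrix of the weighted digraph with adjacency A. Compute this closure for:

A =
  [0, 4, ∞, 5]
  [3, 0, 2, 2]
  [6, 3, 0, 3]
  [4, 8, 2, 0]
Closure =
  [0, 4, 6, 5]
  [3, 0, 2, 2]
  [6, 3, 0, 3]
  [4, 5, 2, 0]

This is the Floyd-Warshall all-pairs shortest-path computation. For each intermediate vertex k = 0, 1, …, 3, update dist[i][j] ← min(dist[i][j], dist[i][k] + dist[k][j]). The final matrix gives, for each (i, j), the minimum total weight of any directed path from i to j (possibly empty when i = j).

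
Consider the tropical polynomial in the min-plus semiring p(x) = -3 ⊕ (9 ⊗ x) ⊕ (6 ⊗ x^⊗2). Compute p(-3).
p(-3) = -3

A tropical monomial a ⊗ x^⊗i evaluates to a + i · x. Evaluating each term at x = -3:
  Term 0 contributes -3 + 0 · -3 = -3
  Term 1 contributes 9 + 1 · -3 = 6
  Term 2 contributes 6 + 2 · -3 = 0
p(-3) = ⊕ of these = min[-3, 6, 0] = -3.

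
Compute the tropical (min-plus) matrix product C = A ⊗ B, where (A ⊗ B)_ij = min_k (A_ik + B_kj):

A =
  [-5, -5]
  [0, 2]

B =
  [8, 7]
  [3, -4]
A ⊗ B =
  [-2, -9]
  [5, -2]

Apply the min-plus product entry-by-entry:
  C[0][0] = min over k of (A[0][0] + B[0][0] = -5 + 8 = 3, A[0][1] + B[1][0] = -5 + 3 = -2) = -2 (attained at k = 1)
  C[0][1] = min over k of (A[0][0] + B[0][1] = -5 + 7 = 2, A[0][1] + B[1][1] = -5 + -4 = -9) = -9 (attained at k = 1)
  C[1][0] = min over k of (A[1][0] + B[0][0] = 0 + 8 = 8, A[1][1] + B[1][0] = 2 + 3 = 5) = 5 (attained at k = 1)
  C[1][1] = min over k of (A[1][0] + B[0][1] = 0 + 7 = 7, A[1][1] + B[1][1] = 2 + -4 = -2) = -2 (attained at k = 1)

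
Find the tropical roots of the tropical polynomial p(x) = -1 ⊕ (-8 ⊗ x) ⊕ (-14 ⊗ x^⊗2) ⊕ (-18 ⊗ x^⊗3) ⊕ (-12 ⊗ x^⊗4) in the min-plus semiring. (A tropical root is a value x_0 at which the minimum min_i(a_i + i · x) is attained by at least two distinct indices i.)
Roots: {-6, 4, 6, 7}

Each tropical root is a break point of the lower envelope of the lines y = a_i + i · x (there are 5 lines, with slopes 0, 1, ..., 4). Only the lines that attain the minimum somewhere contribute to roots; other lines are dominated. Here the surviving (envelope) indices are i = 4, i = 3, i = 2, i = 1, i = 0.
Intersections between consecutive envelope lines give the roots: for adjacent envelope indices i < j the intersection is x = (a_i − a_j) / (j − i). Reading off the sorted break points: {-6, 4, 6, 7}.
Verification: at each break x_0, at least two indices attain the minimum of min_i(a_i + i · x_0).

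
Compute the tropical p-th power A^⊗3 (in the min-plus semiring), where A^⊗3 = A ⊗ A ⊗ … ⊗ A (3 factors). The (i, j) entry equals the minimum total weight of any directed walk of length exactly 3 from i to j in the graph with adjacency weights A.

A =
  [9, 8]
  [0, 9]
A^⊗3 =
  [17, 16]
  [8, 17]

Each entry (A^⊗3)_ij equals the minimum over all length-3 walks i = v_0 → v_1 → … → v_3 = j of Σ_t A[v_t][v_{t+1}]. For example, for (i, j) = (0, 1) we minimise over 4 possible intermediate vertex sequences; the minimum is 16, attained along the walk 0 → 1 → 0 → 1.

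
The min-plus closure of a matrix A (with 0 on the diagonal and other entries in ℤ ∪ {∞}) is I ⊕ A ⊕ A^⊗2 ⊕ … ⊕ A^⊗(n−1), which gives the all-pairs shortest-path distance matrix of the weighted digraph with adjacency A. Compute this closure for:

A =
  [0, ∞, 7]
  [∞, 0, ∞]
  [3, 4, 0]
Closure =
  [0, 11, 7]
  [∞, 0, ∞]
  [3, 4, 0]

This is the Floyd-Warshall all-pairs shortest-path computation. For each intermediate vertex k = 0, 1, …, 2, update dist[i][j] ← min(dist[i][j], dist[i][k] + dist[k][j]). The final matrix gives, for each (i, j), the minimum total weight of any directed path from i to j (possibly empty when i = j).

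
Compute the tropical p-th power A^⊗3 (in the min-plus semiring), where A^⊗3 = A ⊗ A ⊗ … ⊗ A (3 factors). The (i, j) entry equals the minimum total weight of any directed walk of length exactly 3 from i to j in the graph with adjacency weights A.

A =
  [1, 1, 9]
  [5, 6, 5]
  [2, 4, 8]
A^⊗3 =
  [3, 3, 7]
  [7, 7, 11]
  [4, 4, 8]

Each entry (A^⊗3)_ij equals the minimum over all length-3 walks i = v_0 → v_1 → … → v_3 = j of Σ_t A[v_t][v_{t+1}]. For example, for (i, j) = (0, 2) we minimise over 9 possible intermediate vertex sequences; the minimum is 7, attained along the walk 0 → 0 → 1 → 2.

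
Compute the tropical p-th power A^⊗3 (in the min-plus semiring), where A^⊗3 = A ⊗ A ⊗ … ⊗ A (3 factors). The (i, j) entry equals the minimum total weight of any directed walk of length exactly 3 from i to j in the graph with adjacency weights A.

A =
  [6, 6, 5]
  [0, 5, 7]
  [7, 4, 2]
A^⊗3 =
  [9, 11, 9]
  [6, 9, 7]
  [6, 8, 6]

Each entry (A^⊗3)_ij equals the minimum over all length-3 walks i = v_0 → v_1 → … → v_3 = j of Σ_t A[v_t][v_{t+1}]. For example, for (i, j) = (0, 2) we minimise over 9 possible intermediate vertex sequences; the minimum is 9, attained along the walk 0 → 2 → 2 → 2.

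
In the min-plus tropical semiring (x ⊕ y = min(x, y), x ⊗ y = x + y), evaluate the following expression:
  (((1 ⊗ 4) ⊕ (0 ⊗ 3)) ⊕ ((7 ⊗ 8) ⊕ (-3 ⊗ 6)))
(((1 ⊗ 4) ⊕ (0 ⊗ 3)) ⊕ ((7 ⊗ 8) ⊕ (-3 ⊗ 6))) = 3

Expand innermost to outermost. Recall ⊕ takes the minimum of its arguments and ⊗ takes their sum. Working out the expression (((1 ⊗ 4) ⊕ (0 ⊗ 3)) ⊕ ((7 ⊗ 8) ⊕ (-3 ⊗ 6))) gives 3.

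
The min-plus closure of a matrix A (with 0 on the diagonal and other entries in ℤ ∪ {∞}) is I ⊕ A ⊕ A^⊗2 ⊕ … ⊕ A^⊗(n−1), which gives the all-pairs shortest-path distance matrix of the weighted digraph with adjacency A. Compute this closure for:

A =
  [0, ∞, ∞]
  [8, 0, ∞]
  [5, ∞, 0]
Closure =
  [0, ∞, ∞]
  [8, 0, ∞]
  [5, ∞, 0]

This is the Floyd-Warshall all-pairs shortest-path computation. For each intermediate vertex k = 0, 1, …, 2, update dist[i][j] ← min(dist[i][j], dist[i][k] + dist[k][j]). The final matrix gives, for each (i, j), the minimum total weight of any directed path from i to j (possibly empty when i = j).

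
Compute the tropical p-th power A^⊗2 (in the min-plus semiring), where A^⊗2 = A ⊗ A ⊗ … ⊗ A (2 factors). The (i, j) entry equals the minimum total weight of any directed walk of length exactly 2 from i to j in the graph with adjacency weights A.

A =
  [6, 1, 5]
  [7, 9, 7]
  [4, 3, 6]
A^⊗2 =
  [8, 7, 8]
  [11, 8, 12]
  [10, 5, 9]

Each entry (A^⊗2)_ij equals the minimum over all length-2 walks i = v_0 → v_1 → … → v_2 = j of Σ_t A[v_t][v_{t+1}]. For example, for (i, j) = (0, 2) we minimise over 3 possible intermediate vertex sequences; the minimum is 8, attained along the walk 0 → 1 → 2.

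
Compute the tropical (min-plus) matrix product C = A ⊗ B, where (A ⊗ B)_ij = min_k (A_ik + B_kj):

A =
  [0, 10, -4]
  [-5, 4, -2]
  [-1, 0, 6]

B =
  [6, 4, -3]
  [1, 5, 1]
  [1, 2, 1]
A ⊗ B =
  [-3, -2, -3]
  [-1, -1, -8]
  [1, 3, -4]

Apply the min-plus product entry-by-entry:
  C[0][0] = min over k of (A[0][0] + B[0][0] = 0 + 6 = 6, A[0][1] + B[1][0] = 10 + 1 = 11, A[0][2] + B[2][0] = -4 + 1 = -3) = -3 (attained at k = 2)
  C[0][1] = min over k of (A[0][0] + B[0][1] = 0 + 4 = 4, A[0][1] + B[1][1] = 10 + 5 = 15, A[0][2] + B[2][1] = -4 + 2 = -2) = -2 (attained at k = 2)
  C[0][2] = min over k of (A[0][0] + B[0][2] = 0 + -3 = -3, A[0][1] + B[1][2] = 10 + 1 = 11, A[0][2] + B[2][2] = -4 + 1 = -3) = -3 (attained at k = 0)
  C[1][0] = min over k of (A[1][0] + B[0][0] = -5 + 6 = 1, A[1][1] + B[1][0] = 4 + 1 = 5, A[1][2] + B[2][0] = -2 + 1 = -1) = -1 (attained at k = 2)
  C[1][1] = min over k of (A[1][0] + B[0][1] = -5 + 4 = -1, A[1][1] + B[1][1] = 4 + 5 = 9, A[1][2] + B[2][1] = -2 + 2 = 0) = -1 (attained at k = 0)
  C[1][2] = min over k of (A[1][0] + B[0][2] = -5 + -3 = -8, A[1][1] + B[1][2] = 4 + 1 = 5, A[1][2] + B[2][2] = -2 + 1 = -1) = -8 (attained at k = 0)
  C[2][0] = min over k of (A[2][0] + B[0][0] = -1 + 6 = 5, A[2][1] + B[1][0] = 0 + 1 = 1, A[2][2] + B[2][0] = 6 + 1 = 7) = 1 (attained at k = 1)
  C[2][1] = min over k of (A[2][0] + B[0][1] = -1 + 4 = 3, A[2][1] + B[1][1] = 0 + 5 = 5, A[2][2] + B[2][1] = 6 + 2 = 8) = 3 (attained at k = 0)
  C[2][2] = min over k of (A[2][0] + B[0][2] = -1 + -3 = -4, A[2][1] + B[1][2] = 0 + 1 = 1, A[2][2] + B[2][2] = 6 + 1 = 7) = -4 (attained at k = 0)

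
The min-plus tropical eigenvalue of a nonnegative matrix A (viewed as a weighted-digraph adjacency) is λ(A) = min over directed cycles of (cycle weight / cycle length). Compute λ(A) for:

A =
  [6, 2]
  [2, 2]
λ(A) = 2

Enumerate directed cycles and compute their means (weight / length). Sample:
  cycle 0 → 0: weight = 6, length = 1, mean = 6/1 ≈ 6.000
  cycle 1 → 1: weight = 2, length = 1, mean = 2/1 ≈ 2.000
  cycle 0 → 1 → 0: weight = 4, length = 2, mean = 4/2 ≈ 2.000
  cycle 1 → 0 → 1: weight = 4, length = 2, mean = 4/2 ≈ 2.000
Minimum mean = 2.000, attained e.g. along the cycle 1 → 1 with weight 2 and length 1. So λ(A) = 2/1 = 2.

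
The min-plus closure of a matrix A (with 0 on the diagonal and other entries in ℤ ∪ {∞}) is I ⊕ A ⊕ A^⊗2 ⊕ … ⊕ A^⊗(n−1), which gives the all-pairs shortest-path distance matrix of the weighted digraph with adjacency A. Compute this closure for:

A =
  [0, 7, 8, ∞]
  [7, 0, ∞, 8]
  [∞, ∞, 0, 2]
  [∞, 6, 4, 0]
Closure =
  [0, 7, 8, 10]
  [7, 0, 12, 8]
  [15, 8, 0, 2]
  [13, 6, 4, 0]

This is the Floyd-Warshall all-pairs shortest-path computation. For each intermediate vertex k = 0, 1, …, 3, update dist[i][j] ← min(dist[i][j], dist[i][k] + dist[k][j]). The final matrix gives, for each (i, j), the minimum total weight of any directed path from i to j (possibly empty when i = j).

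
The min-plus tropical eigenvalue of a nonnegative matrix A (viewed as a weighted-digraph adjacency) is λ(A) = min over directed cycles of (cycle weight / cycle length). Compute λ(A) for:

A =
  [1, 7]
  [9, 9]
λ(A) = 1

Enumerate directed cycles and compute their means (weight / length). Sample:
  cycle 0 → 0: weight = 1, length = 1, mean = 1/1 ≈ 1.000
  cycle 1 → 1: weight = 9, length = 1, mean = 9/1 ≈ 9.000
  cycle 0 → 1 → 0: weight = 16, length = 2, mean = 16/2 ≈ 8.000
  cycle 1 → 0 → 1: weight = 16, length = 2, mean = 16/2 ≈ 8.000
Minimum mean = 1.000, attained e.g. along the cycle 0 → 0 with weight 1 and length 1. So λ(A) = 1/1 = 1.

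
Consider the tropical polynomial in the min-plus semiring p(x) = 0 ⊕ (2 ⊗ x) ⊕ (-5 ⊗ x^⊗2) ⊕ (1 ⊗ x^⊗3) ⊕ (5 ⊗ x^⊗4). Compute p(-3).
p(-3) = -11

A tropical monomial a ⊗ x^⊗i evaluates to a + i · x. Evaluating each term at x = -3:
  Term 0 contributes 0 + 0 · -3 = 0
  Term 1 contributes 2 + 1 · -3 = -1
  Term 2 contributes -5 + 2 · -3 = -11
  Term 3 contributes 1 + 3 · -3 = -8
  Term 4 contributes 5 + 4 · -3 = -7
p(-3) = ⊕ of these = min[0, -1, -11, -8, -7] = -11.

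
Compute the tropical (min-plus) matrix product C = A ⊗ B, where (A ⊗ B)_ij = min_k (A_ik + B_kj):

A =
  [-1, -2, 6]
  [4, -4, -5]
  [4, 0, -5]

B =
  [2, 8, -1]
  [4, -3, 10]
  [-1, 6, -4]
A ⊗ B =
  [1, -5, -2]
  [-6, -7, -9]
  [-6, -3, -9]

Apply the min-plus product entry-by-entry:
  C[0][0] = min over k of (A[0][0] + B[0][0] = -1 + 2 = 1, A[0][1] + B[1][0] = -2 + 4 = 2, A[0][2] + B[2][0] = 6 + -1 = 5) = 1 (attained at k = 0)
  C[0][1] = min over k of (A[0][0] + B[0][1] = -1 + 8 = 7, A[0][1] + B[1][1] = -2 + -3 = -5, A[0][2] + B[2][1] = 6 + 6 = 12) = -5 (attained at k = 1)
  C[0][2] = min over k of (A[0][0] + B[0][2] = -1 + -1 = -2, A[0][1] + B[1][2] = -2 + 10 = 8, A[0][2] + B[2][2] = 6 + -4 = 2) = -2 (attained at k = 0)
  C[1][0] = min over k of (A[1][0] + B[0][0] = 4 + 2 = 6, A[1][1] + B[1][0] = -4 + 4 = 0, A[1][2] + B[2][0] = -5 + -1 = -6) = -6 (attained at k = 2)
  C[1][1] = min over k of (A[1][0] + B[0][1] = 4 + 8 = 12, A[1][1] + B[1][1] = -4 + -3 = -7, A[1][2] + B[2][1] = -5 + 6 = 1) = -7 (attained at k = 1)
  C[1][2] = min over k of (A[1][0] + B[0][2] = 4 + -1 = 3, A[1][1] + B[1][2] = -4 + 10 = 6, A[1][2] + B[2][2] = -5 + -4 = -9) = -9 (attained at k = 2)
  C[2][0] = min over k of (A[2][0] + B[0][0] = 4 + 2 = 6, A[2][1] + B[1][0] = 0 + 4 = 4, A[2][2] + B[2][0] = -5 + -1 = -6) = -6 (attained at k = 2)
  C[2][1] = min over k of (A[2][0] + B[0][1] = 4 + 8 = 12, A[2][1] + B[1][1] = 0 + -3 = -3, A[2][2] + B[2][1] = -5 + 6 = 1) = -3 (attained at k = 1)
  C[2][2] = min over k of (A[2][0] + B[0][2] = 4 + -1 = 3, A[2][1] + B[1][2] = 0 + 10 = 10, A[2][2] + B[2][2] = -5 + -4 = -9) = -9 (attained at k = 2)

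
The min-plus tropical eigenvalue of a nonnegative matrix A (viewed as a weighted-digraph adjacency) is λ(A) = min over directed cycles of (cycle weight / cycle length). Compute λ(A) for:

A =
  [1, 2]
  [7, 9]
λ(A) = 1

Enumerate directed cycles and compute their means (weight / length). Sample:
  cycle 0 → 0: weight = 1, length = 1, mean = 1/1 ≈ 1.000
  cycle 1 → 1: weight = 9, length = 1, mean = 9/1 ≈ 9.000
  cycle 0 → 1 → 0: weight = 9, length = 2, mean = 9/2 ≈ 4.500
  cycle 1 → 0 → 1: weight = 9, length = 2, mean = 9/2 ≈ 4.500
Minimum mean = 1.000, attained e.g. along the cycle 0 → 0 with weight 1 and length 1. So λ(A) = 1/1 = 1.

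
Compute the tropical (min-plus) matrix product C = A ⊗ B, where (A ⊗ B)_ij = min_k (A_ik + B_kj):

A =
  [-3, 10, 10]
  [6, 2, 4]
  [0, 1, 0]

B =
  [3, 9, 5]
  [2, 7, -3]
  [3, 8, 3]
A ⊗ B =
  [0, 6, 2]
  [4, 9, -1]
  [3, 8, -2]

Apply the min-plus product entry-by-entry:
  C[0][0] = min over k of (A[0][0] + B[0][0] = -3 + 3 = 0, A[0][1] + B[1][0] = 10 + 2 = 12, A[0][2] + B[2][0] = 10 + 3 = 13) = 0 (attained at k = 0)
  C[0][1] = min over k of (A[0][0] + B[0][1] = -3 + 9 = 6, A[0][1] + B[1][1] = 10 + 7 = 17, A[0][2] + B[2][1] = 10 + 8 = 18) = 6 (attained at k = 0)
  C[0][2] = min over k of (A[0][0] + B[0][2] = -3 + 5 = 2, A[0][1] + B[1][2] = 10 + -3 = 7, A[0][2] + B[2][2] = 10 + 3 = 13) = 2 (attained at k = 0)
  C[1][0] = min over k of (A[1][0] + B[0][0] = 6 + 3 = 9, A[1][1] + B[1][0] = 2 + 2 = 4, A[1][2] + B[2][0] = 4 + 3 = 7) = 4 (attained at k = 1)
  C[1][1] = min over k of (A[1][0] + B[0][1] = 6 + 9 = 15, A[1][1] + B[1][1] = 2 + 7 = 9, A[1][2] + B[2][1] = 4 + 8 = 12) = 9 (attained at k = 1)
  C[1][2] = min over k of (A[1][0] + B[0][2] = 6 + 5 = 11, A[1][1] + B[1][2] = 2 + -3 = -1, A[1][2] + B[2][2] = 4 + 3 = 7) = -1 (attained at k = 1)
  C[2][0] = min over k of (A[2][0] + B[0][0] = 0 + 3 = 3, A[2][1] + B[1][0] = 1 + 2 = 3, A[2][2] + B[2][0] = 0 + 3 = 3) = 3 (attained at k = 0)
  C[2][1] = min over k of (A[2][0] + B[0][1] = 0 + 9 = 9, A[2][1] + B[1][1] = 1 + 7 = 8, A[2][2] + B[2][1] = 0 + 8 = 8) = 8 (attained at k = 1)
  C[2][2] = min over k of (A[2][0] + B[0][2] = 0 + 5 = 5, A[2][1] + B[1][2] = 1 + -3 = -2, A[2][2] + B[2][2] = 0 + 3 = 3) = -2 (attained at k = 1)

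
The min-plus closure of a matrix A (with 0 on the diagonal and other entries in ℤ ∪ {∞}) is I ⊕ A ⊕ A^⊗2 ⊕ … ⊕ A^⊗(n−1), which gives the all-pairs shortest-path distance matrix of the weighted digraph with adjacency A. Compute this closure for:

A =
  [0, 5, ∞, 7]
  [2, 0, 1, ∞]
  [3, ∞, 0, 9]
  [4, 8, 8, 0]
Closure =
  [0, 5, 6, 7]
  [2, 0, 1, 9]
  [3, 8, 0, 9]
  [4, 8, 8, 0]

This is the Floyd-Warshall all-pairs shortest-path computation. For each intermediate vertex k = 0, 1, …, 3, update dist[i][j] ← min(dist[i][j], dist[i][k] + dist[k][j]). The final matrix gives, for each (i, j), the minimum total weight of any directed path from i to j (possibly empty when i = j).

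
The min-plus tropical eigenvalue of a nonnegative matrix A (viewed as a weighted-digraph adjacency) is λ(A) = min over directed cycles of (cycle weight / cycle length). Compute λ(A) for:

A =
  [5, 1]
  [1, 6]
λ(A) = 1

Enumerate directed cycles and compute their means (weight / length). Sample:
  cycle 0 → 0: weight = 5, length = 1, mean = 5/1 ≈ 5.000
  cycle 1 → 1: weight = 6, length = 1, mean = 6/1 ≈ 6.000
  cycle 0 → 1 → 0: weight = 2, length = 2, mean = 2/2 ≈ 1.000
  cycle 1 → 0 → 1: weight = 2, length = 2, mean = 2/2 ≈ 1.000
Minimum mean = 1.000, attained e.g. along the cycle 0 → 1 → 0 with weight 2 and length 2. So λ(A) = 2/2 = 1.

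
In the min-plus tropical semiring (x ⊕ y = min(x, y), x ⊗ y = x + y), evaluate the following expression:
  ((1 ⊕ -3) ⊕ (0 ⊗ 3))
((1 ⊕ -3) ⊕ (0 ⊗ 3)) = -3

Expand innermost to outermost. Recall ⊕ takes the minimum of its arguments and ⊗ takes their sum. Working out the expression ((1 ⊕ -3) ⊕ (0 ⊗ 3)) gives -3.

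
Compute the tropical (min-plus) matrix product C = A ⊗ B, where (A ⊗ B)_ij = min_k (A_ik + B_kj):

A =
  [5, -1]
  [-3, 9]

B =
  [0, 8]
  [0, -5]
A ⊗ B =
  [-1, -6]
  [-3, 4]

Apply the min-plus product entry-by-entry:
  C[0][0] = min over k of (A[0][0] + B[0][0] = 5 + 0 = 5, A[0][1] + B[1][0] = -1 + 0 = -1) = -1 (attained at k = 1)
  C[0][1] = min over k of (A[0][0] + B[0][1] = 5 + 8 = 13, A[0][1] + B[1][1] = -1 + -5 = -6) = -6 (attained at k = 1)
  C[1][0] = min over k of (A[1][0] + B[0][0] = -3 + 0 = -3, A[1][1] + B[1][0] = 9 + 0 = 9) = -3 (attained at k = 0)
  C[1][1] = min over k of (A[1][0] + B[0][1] = -3 + 8 = 5, A[1][1] + B[1][1] = 9 + -5 = 4) = 4 (attained at k = 1)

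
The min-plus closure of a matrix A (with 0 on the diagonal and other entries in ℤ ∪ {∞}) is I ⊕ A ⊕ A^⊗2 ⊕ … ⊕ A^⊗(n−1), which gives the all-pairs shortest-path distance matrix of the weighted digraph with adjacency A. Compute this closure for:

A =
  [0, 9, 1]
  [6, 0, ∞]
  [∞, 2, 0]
Closure =
  [0, 3, 1]
  [6, 0, 7]
  [8, 2, 0]

This is the Floyd-Warshall all-pairs shortest-path computation. For each intermediate vertex k = 0, 1, …, 2, update dist[i][j] ← min(dist[i][j], dist[i][k] + dist[k][j]). The final matrix gives, for each (i, j), the minimum total weight of any directed path from i to j (possibly empty when i = j).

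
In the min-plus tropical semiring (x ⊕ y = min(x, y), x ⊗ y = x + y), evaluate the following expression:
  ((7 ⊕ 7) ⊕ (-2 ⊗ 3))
((7 ⊕ 7) ⊕ (-2 ⊗ 3)) = 1

Expand innermost to outermost. Recall ⊕ takes the minimum of its arguments and ⊗ takes their sum. Working out the expression ((7 ⊕ 7) ⊕ (-2 ⊗ 3)) gives 1.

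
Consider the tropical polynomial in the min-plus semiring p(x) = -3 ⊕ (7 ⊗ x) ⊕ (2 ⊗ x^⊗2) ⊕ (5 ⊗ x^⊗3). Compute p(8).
p(8) = -3

A tropical monomial a ⊗ x^⊗i evaluates to a + i · x. Evaluating each term at x = 8:
  Term 0 contributes -3 + 0 · 8 = -3
  Term 1 contributes 7 + 1 · 8 = 15
  Term 2 contributes 2 + 2 · 8 = 18
  Term 3 contributes 5 + 3 · 8 = 29
p(8) = ⊕ of these = min[-3, 15, 18, 29] = -3.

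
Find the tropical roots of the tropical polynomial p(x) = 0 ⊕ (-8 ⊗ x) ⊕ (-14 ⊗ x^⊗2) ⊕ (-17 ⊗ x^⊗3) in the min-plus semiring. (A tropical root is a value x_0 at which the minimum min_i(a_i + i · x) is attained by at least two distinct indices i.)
Roots: {3, 6, 8}

Each tropical root is a break point of the lower envelope of the lines y = a_i + i · x (there are 4 lines, with slopes 0, 1, ..., 3). Only the lines that attain the minimum somewhere contribute to roots; other lines are dominated. Here the surviving (envelope) indices are i = 3, i = 2, i = 1, i = 0.
Intersections between consecutive envelope lines give the roots: for adjacent envelope indices i < j the intersection is x = (a_i − a_j) / (j − i). Reading off the sorted break points: {3, 6, 8}.
Verification: at each break x_0, at least two indices attain the minimum of min_i(a_i + i · x_0).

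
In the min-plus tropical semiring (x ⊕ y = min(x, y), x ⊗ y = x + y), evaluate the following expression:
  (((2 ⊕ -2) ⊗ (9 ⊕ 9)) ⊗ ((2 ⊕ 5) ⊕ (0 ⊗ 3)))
(((2 ⊕ -2) ⊗ (9 ⊕ 9)) ⊗ ((2 ⊕ 5) ⊕ (0 ⊗ 3))) = 9

Expand innermost to outermost. Recall ⊕ takes the minimum of its arguments and ⊗ takes their sum. Working out the expression (((2 ⊕ -2) ⊗ (9 ⊕ 9)) ⊗ ((2 ⊕ 5) ⊕ (0 ⊗ 3))) gives 9.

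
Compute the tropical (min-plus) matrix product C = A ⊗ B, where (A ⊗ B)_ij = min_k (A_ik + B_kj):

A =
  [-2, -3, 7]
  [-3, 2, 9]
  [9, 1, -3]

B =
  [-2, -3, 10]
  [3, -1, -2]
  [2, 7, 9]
A ⊗ B =
  [-4, -5, -5]
  [-5, -6, 0]
  [-1, 0, -1]

Apply the min-plus product entry-by-entry:
  C[0][0] = min over k of (A[0][0] + B[0][0] = -2 + -2 = -4, A[0][1] + B[1][0] = -3 + 3 = 0, A[0][2] + B[2][0] = 7 + 2 = 9) = -4 (attained at k = 0)
  C[0][1] = min over k of (A[0][0] + B[0][1] = -2 + -3 = -5, A[0][1] + B[1][1] = -3 + -1 = -4, A[0][2] + B[2][1] = 7 + 7 = 14) = -5 (attained at k = 0)
  C[0][2] = min over k of (A[0][0] + B[0][2] = -2 + 10 = 8, A[0][1] + B[1][2] = -3 + -2 = -5, A[0][2] + B[2][2] = 7 + 9 = 16) = -5 (attained at k = 1)
  C[1][0] = min over k of (A[1][0] + B[0][0] = -3 + -2 = -5, A[1][1] + B[1][0] = 2 + 3 = 5, A[1][2] + B[2][0] = 9 + 2 = 11) = -5 (attained at k = 0)
  C[1][1] = min over k of (A[1][0] + B[0][1] = -3 + -3 = -6, A[1][1] + B[1][1] = 2 + -1 = 1, A[1][2] + B[2][1] = 9 + 7 = 16) = -6 (attained at k = 0)
  C[1][2] = min over k of (A[1][0] + B[0][2] = -3 + 10 = 7, A[1][1] + B[1][2] = 2 + -2 = 0, A[1][2] + B[2][2] = 9 + 9 = 18) = 0 (attained at k = 1)
  C[2][0] = min over k of (A[2][0] + B[0][0] = 9 + -2 = 7, A[2][1] + B[1][0] = 1 + 3 = 4, A[2][2] + B[2][0] = -3 + 2 = -1) = -1 (attained at k = 2)
  C[2][1] = min over k of (A[2][0] + B[0][1] = 9 + -3 = 6, A[2][1] + B[1][1] = 1 + -1 = 0, A[2][2] + B[2][1] = -3 + 7 = 4) = 0 (attained at k = 1)
  C[2][2] = min over k of (A[2][0] + B[0][2] = 9 + 10 = 19, A[2][1] + B[1][2] = 1 + -2 = -1, A[2][2] + B[2][2] = -3 + 9 = 6) = -1 (attained at k = 1)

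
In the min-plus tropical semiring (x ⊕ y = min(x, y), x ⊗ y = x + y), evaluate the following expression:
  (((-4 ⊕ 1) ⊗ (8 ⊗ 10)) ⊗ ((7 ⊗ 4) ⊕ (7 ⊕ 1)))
(((-4 ⊕ 1) ⊗ (8 ⊗ 10)) ⊗ ((7 ⊗ 4) ⊕ (7 ⊕ 1))) = 15

Expand innermost to outermost. Recall ⊕ takes the minimum of its arguments and ⊗ takes their sum. Working out the expression (((-4 ⊕ 1) ⊗ (8 ⊗ 10)) ⊗ ((7 ⊗ 4) ⊕ (7 ⊕ 1))) gives 15.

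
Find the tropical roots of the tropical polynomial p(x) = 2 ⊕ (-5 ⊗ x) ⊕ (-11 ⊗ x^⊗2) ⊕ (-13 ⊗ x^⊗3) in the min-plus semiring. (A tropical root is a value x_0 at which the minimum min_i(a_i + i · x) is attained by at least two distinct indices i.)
Roots: {2, 6, 7}

Each tropical root is a break point of the lower envelope of the lines y = a_i + i · x (there are 4 lines, with slopes 0, 1, ..., 3). Only the lines that attain the minimum somewhere contribute to roots; other lines are dominated. Here the surviving (envelope) indices are i = 3, i = 2, i = 1, i = 0.
Intersections between consecutive envelope lines give the roots: for adjacent envelope indices i < j the intersection is x = (a_i − a_j) / (j − i). Reading off the sorted break points: {2, 6, 7}.
Verification: at each break x_0, at least two indices attain the minimum of min_i(a_i + i · x_0).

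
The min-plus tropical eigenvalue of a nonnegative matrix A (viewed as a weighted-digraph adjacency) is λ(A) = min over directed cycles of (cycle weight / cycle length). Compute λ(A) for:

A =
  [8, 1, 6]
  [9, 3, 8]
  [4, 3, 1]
λ(A) = 1

Enumerate directed cycles and compute their means (weight / length). Sample:
  cycle 0 → 0: weight = 8, length = 1, mean = 8/1 ≈ 8.000
  cycle 1 → 1: weight = 3, length = 1, mean = 3/1 ≈ 3.000
  cycle 2 → 2: weight = 1, length = 1, mean = 1/1 ≈ 1.000
  cycle 0 → 1 → 0: weight = 10, length = 2, mean = 10/2 ≈ 5.000
  cycle 0 → 2 → 0: weight = 10, length = 2, mean = 10/2 ≈ 5.000
  cycle 1 → 0 → 1: weight = 10, length = 2, mean = 10/2 ≈ 5.000
Minimum mean = 1.000, attained e.g. along the cycle 2 → 2 with weight 1 and length 1. So λ(A) = 1/1 = 1.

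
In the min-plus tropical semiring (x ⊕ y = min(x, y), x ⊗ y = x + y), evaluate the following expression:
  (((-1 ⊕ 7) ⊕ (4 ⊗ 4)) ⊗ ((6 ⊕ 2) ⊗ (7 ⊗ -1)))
(((-1 ⊕ 7) ⊕ (4 ⊗ 4)) ⊗ ((6 ⊕ 2) ⊗ (7 ⊗ -1))) = 7

Expand innermost to outermost. Recall ⊕ takes the minimum of its arguments and ⊗ takes their sum. Working out the expression (((-1 ⊕ 7) ⊕ (4 ⊗ 4)) ⊗ ((6 ⊕ 2) ⊗ (7 ⊗ -1))) gives 7.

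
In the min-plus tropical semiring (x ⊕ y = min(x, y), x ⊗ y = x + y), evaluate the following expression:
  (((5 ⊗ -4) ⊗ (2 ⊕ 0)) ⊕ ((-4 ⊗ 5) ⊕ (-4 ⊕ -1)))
(((5 ⊗ -4) ⊗ (2 ⊕ 0)) ⊕ ((-4 ⊗ 5) ⊕ (-4 ⊕ -1))) = -4

Expand innermost to outermost. Recall ⊕ takes the minimum of its arguments and ⊗ takes their sum. Working out the expression (((5 ⊗ -4) ⊗ (2 ⊕ 0)) ⊕ ((-4 ⊗ 5) ⊕ (-4 ⊕ -1))) gives -4.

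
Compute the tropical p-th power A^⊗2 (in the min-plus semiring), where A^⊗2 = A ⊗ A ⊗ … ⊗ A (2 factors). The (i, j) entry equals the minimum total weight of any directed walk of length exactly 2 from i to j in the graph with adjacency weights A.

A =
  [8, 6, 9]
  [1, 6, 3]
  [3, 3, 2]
A^⊗2 =
  [7, 12, 9]
  [6, 6, 5]
  [4, 5, 4]

Each entry (A^⊗2)_ij equals the minimum over all length-2 walks i = v_0 → v_1 → … → v_2 = j of Σ_t A[v_t][v_{t+1}]. For example, for (i, j) = (0, 2) we minimise over 3 possible intermediate vertex sequences; the minimum is 9, attained along the walk 0 → 1 → 2.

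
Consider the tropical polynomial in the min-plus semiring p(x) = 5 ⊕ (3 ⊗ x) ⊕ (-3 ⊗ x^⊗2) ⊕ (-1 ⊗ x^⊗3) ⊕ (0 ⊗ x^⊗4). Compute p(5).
p(5) = 5

A tropical monomial a ⊗ x^⊗i evaluates to a + i · x. Evaluating each term at x = 5:
  Term 0 contributes 5 + 0 · 5 = 5
  Term 1 contributes 3 + 1 · 5 = 8
  Term 2 contributes -3 + 2 · 5 = 7
  Term 3 contributes -1 + 3 · 5 = 14
  Term 4 contributes 0 + 4 · 5 = 20
p(5) = ⊕ of these = min[5, 8, 7, 14, 20] = 5.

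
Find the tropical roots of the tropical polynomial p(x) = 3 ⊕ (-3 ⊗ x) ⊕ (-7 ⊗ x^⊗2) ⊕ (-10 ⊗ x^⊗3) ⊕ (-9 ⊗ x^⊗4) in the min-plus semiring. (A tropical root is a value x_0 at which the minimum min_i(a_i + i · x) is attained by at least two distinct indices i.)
Roots: {-1, 3, 4, 6}

Each tropical root is a break point of the lower envelope of the lines y = a_i + i · x (there are 5 lines, with slopes 0, 1, ..., 4). Only the lines that attain the minimum somewhere contribute to roots; other lines are dominated. Here the surviving (envelope) indices are i = 4, i = 3, i = 2, i = 1, i = 0.
Intersections between consecutive envelope lines give the roots: for adjacent envelope indices i < j the intersection is x = (a_i − a_j) / (j − i). Reading off the sorted break points: {-1, 3, 4, 6}.
Verification: at each break x_0, at least two indices attain the minimum of min_i(a_i + i · x_0).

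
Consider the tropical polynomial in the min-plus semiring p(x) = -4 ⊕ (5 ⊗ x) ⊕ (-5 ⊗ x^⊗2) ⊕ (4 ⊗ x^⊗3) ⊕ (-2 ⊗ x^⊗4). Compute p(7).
p(7) = -4

A tropical monomial a ⊗ x^⊗i evaluates to a + i · x. Evaluating each term at x = 7:
  Term 0 contributes -4 + 0 · 7 = -4
  Term 1 contributes 5 + 1 · 7 = 12
  Term 2 contributes -5 + 2 · 7 = 9
  Term 3 contributes 4 + 3 · 7 = 25
  Term 4 contributes -2 + 4 · 7 = 26
p(7) = ⊕ of these = min[-4, 12, 9, 25, 26] = -4.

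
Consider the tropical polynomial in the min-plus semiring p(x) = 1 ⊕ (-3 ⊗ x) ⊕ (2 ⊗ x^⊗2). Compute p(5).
p(5) = 1

A tropical monomial a ⊗ x^⊗i evaluates to a + i · x. Evaluating each term at x = 5:
  Term 0 contributes 1 + 0 · 5 = 1
  Term 1 contributes -3 + 1 · 5 = 2
  Term 2 contributes 2 + 2 · 5 = 12
p(5) = ⊕ of these = min[1, 2, 12] = 1.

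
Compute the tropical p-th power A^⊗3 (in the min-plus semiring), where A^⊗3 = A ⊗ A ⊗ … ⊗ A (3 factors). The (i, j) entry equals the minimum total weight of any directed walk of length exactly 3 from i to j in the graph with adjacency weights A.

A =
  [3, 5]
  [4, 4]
A^⊗3 =
  [9, 11]
  [10, 12]

Each entry (A^⊗3)_ij equals the minimum over all length-3 walks i = v_0 → v_1 → … → v_3 = j of Σ_t A[v_t][v_{t+1}]. For example, for (i, j) = (0, 1) we minimise over 4 possible intermediate vertex sequences; the minimum is 11, attained along the walk 0 → 0 → 0 → 1.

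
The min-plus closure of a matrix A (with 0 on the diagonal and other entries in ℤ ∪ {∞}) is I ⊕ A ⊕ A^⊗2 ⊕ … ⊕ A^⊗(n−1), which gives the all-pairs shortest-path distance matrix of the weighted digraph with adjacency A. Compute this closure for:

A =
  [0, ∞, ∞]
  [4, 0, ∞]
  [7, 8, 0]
Closure =
  [0, ∞, ∞]
  [4, 0, ∞]
  [7, 8, 0]

This is the Floyd-Warshall all-pairs shortest-path computation. For each intermediate vertex k = 0, 1, …, 2, update dist[i][j] ← min(dist[i][j], dist[i][k] + dist[k][j]). The final matrix gives, for each (i, j), the minimum total weight of any directed path from i to j (possibly empty when i = j).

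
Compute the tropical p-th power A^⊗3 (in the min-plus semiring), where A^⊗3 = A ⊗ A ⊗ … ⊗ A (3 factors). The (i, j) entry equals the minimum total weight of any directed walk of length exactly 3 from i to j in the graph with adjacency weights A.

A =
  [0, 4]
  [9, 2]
A^⊗3 =
  [0, 4]
  [9, 6]

Each entry (A^⊗3)_ij equals the minimum over all length-3 walks i = v_0 → v_1 → … → v_3 = j of Σ_t A[v_t][v_{t+1}]. For example, for (i, j) = (0, 1) we minimise over 4 possible intermediate vertex sequences; the minimum is 4, attained along the walk 0 → 0 → 0 → 1.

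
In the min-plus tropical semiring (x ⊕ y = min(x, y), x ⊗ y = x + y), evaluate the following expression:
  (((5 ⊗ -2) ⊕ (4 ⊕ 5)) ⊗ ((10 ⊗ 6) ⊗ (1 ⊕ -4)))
(((5 ⊗ -2) ⊕ (4 ⊕ 5)) ⊗ ((10 ⊗ 6) ⊗ (1 ⊕ -4))) = 15

Expand innermost to outermost. Recall ⊕ takes the minimum of its arguments and ⊗ takes their sum. Working out the expression (((5 ⊗ -2) ⊕ (4 ⊕ 5)) ⊗ ((10 ⊗ 6) ⊗ (1 ⊕ -4))) gives 15.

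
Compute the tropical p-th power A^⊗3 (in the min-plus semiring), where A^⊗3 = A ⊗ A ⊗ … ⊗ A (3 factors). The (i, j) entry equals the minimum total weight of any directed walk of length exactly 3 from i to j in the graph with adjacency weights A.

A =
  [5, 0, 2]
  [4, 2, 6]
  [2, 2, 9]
A^⊗3 =
  [6, 4, 6]
  [8, 6, 8]
  [6, 4, 8]

Each entry (A^⊗3)_ij equals the minimum over all length-3 walks i = v_0 → v_1 → … → v_3 = j of Σ_t A[v_t][v_{t+1}]. For example, for (i, j) = (0, 2) we minimise over 9 possible intermediate vertex sequences; the minimum is 6, attained along the walk 0 → 1 → 0 → 2.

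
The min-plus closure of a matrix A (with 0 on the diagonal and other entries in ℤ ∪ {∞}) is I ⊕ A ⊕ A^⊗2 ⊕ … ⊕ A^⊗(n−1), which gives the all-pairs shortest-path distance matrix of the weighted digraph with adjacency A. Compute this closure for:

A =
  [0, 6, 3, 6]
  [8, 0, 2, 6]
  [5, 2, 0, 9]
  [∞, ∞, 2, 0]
Closure =
  [0, 5, 3, 6]
  [7, 0, 2, 6]
  [5, 2, 0, 8]
  [7, 4, 2, 0]

This is the Floyd-Warshall all-pairs shortest-path computation. For each intermediate vertex k = 0, 1, …, 3, update dist[i][j] ← min(dist[i][j], dist[i][k] + dist[k][j]). The final matrix gives, for each (i, j), the minimum total weight of any directed path from i to j (possibly empty when i = j).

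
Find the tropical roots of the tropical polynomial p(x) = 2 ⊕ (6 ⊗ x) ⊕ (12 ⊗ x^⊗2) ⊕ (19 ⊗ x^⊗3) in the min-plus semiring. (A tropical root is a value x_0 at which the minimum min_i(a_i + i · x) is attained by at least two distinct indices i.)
Roots: {-7, -6, -4}

Each tropical root is a break point of the lower envelope of the lines y = a_i + i · x (there are 4 lines, with slopes 0, 1, ..., 3). Only the lines that attain the minimum somewhere contribute to roots; other lines are dominated. Here the surviving (envelope) indices are i = 3, i = 2, i = 1, i = 0.
Intersections between consecutive envelope lines give the roots: for adjacent envelope indices i < j the intersection is x = (a_i − a_j) / (j − i). Reading off the sorted break points: {-7, -6, -4}.
Verification: at each break x_0, at least two indices attain the minimum of min_i(a_i + i · x_0).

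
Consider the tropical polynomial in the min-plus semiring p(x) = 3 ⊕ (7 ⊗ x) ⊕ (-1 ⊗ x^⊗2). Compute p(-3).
p(-3) = -7

A tropical monomial a ⊗ x^⊗i evaluates to a + i · x. Evaluating each term at x = -3:
  Term 0 contributes 3 + 0 · -3 = 3
  Term 1 contributes 7 + 1 · -3 = 4
  Term 2 contributes -1 + 2 · -3 = -7
p(-3) = ⊕ of these = min[3, 4, -7] = -7.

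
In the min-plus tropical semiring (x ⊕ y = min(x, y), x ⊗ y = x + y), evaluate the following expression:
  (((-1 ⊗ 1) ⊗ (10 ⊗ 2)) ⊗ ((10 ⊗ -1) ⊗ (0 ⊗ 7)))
(((-1 ⊗ 1) ⊗ (10 ⊗ 2)) ⊗ ((10 ⊗ -1) ⊗ (0 ⊗ 7))) = 28

Expand innermost to outermost. Recall ⊕ takes the minimum of its arguments and ⊗ takes their sum. Working out the expression (((-1 ⊗ 1) ⊗ (10 ⊗ 2)) ⊗ ((10 ⊗ -1) ⊗ (0 ⊗ 7))) gives 28.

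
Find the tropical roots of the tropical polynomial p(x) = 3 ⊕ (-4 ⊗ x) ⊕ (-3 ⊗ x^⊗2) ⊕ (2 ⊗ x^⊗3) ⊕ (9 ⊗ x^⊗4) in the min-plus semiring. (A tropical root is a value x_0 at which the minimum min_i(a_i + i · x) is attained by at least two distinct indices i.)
Roots: {-7, -5, -1, 7}

Each tropical root is a break point of the lower envelope of the lines y = a_i + i · x (there are 5 lines, with slopes 0, 1, ..., 4). Only the lines that attain the minimum somewhere contribute to roots; other lines are dominated. Here the surviving (envelope) indices are i = 4, i = 3, i = 2, i = 1, i = 0.
Intersections between consecutive envelope lines give the roots: for adjacent envelope indices i < j the intersection is x = (a_i − a_j) / (j − i). Reading off the sorted break points: {-7, -5, -1, 7}.
Verification: at each break x_0, at least two indices attain the minimum of min_i(a_i + i · x_0).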